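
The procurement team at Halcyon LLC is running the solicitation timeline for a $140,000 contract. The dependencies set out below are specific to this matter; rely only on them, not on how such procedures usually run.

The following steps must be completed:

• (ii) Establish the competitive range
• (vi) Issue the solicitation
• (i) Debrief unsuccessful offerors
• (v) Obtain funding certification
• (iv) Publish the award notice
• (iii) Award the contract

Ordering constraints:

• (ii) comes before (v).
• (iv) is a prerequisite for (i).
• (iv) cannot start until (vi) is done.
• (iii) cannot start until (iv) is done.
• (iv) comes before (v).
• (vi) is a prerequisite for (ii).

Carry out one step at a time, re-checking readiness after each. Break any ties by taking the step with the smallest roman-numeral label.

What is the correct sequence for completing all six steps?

(vi) has no prerequisites → (vi) first.
Ready: (ii) and (iv). (ii) has the earlier label → (ii).
Next only (iv) has its prerequisites met → (iv).
(i), (iii) and (v) are all available; (i) has the earlier label → (i).
Now (iii) and (v) have their prerequisites met. (iii) has the earlier label, so (iii) next.
(v) is the only step now ready → (v).

(vi), (ii), (iv), (i), (iii), (v)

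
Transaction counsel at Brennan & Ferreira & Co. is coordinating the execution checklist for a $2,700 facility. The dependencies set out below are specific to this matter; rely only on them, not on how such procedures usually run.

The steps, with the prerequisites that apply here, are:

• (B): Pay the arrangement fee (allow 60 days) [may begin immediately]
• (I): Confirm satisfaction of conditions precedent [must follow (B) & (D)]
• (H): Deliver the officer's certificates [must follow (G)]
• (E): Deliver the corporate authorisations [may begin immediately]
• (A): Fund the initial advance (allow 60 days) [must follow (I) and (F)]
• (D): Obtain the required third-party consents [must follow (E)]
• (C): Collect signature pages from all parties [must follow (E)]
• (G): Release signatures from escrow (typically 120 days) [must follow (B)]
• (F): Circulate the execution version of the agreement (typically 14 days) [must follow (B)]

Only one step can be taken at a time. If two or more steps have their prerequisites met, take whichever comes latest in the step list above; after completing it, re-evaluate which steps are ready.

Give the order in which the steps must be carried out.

(E) and (B) have no prerequisites; (E) is listed later, so (E) is first.
(C) and (D) now also ready, so the ready set is {(C), (D), (B)}; (C) is listed later → (C).
Now (D) and (B) have their prerequisites met. (D) is listed later, so (D) next.
Next only (B) has its prerequisites met → (B).
(F), (G) and (I) are all available; (F) is listed later → (F).
Ready: (G) and (I). (G) is listed later → (G).
(H) now also ready, so the ready set is {(H), (I)}; (H) is listed later → (H).
That leaves (I) as the only ready step → (I).
Next only (A) has its prerequisites met → (A).

(E), (C), (D), (B), (F), (G), (H), (I), (A)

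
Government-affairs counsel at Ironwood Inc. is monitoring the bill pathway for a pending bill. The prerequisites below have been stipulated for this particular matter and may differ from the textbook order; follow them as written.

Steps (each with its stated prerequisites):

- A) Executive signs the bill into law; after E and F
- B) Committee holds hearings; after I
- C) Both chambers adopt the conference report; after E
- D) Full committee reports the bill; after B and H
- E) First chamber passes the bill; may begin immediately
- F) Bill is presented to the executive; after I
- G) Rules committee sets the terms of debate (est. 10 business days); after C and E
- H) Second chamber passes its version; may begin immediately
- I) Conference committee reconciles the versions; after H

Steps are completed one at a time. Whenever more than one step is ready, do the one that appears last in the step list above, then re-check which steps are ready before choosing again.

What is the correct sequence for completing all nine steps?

Nothing is required for H and E. H is listed later → H first.
I now also ready, so the ready set is {I, E}; I is listed later → I.
F and B now also ready, so the ready set is {F, E, B}; F is listed later → F.
Ready: E and B. E is listed later → E.
Now C, B and A have their prerequisites met. C is listed later, so C next.
G now also ready, so the ready set is {G, B, A}; G is listed later → G.
Ready: B and A. B is listed later → B.
Ready: D and A. D is listed later → D.
A needed F and E, now all done → A.

H → I → F → E → C → G → B → D → A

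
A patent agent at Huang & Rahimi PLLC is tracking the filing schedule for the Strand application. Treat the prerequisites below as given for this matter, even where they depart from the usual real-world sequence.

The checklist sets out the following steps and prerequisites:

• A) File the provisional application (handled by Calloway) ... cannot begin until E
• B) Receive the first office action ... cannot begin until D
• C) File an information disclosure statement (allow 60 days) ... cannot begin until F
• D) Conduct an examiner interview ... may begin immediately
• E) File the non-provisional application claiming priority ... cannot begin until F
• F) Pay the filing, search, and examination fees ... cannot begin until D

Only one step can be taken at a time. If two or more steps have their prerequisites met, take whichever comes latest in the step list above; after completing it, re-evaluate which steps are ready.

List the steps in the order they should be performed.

D has no prerequisites → D first.
F and B are both available; F is listed later → F.
E and C now also ready, so the ready set is {E, C, B}; E is listed later → E.
Ready: C, B and A. C is listed later → C.
Ready: B and A. B is listed later → B.
A needed E, now all done → A.

D, F, E, C, B, A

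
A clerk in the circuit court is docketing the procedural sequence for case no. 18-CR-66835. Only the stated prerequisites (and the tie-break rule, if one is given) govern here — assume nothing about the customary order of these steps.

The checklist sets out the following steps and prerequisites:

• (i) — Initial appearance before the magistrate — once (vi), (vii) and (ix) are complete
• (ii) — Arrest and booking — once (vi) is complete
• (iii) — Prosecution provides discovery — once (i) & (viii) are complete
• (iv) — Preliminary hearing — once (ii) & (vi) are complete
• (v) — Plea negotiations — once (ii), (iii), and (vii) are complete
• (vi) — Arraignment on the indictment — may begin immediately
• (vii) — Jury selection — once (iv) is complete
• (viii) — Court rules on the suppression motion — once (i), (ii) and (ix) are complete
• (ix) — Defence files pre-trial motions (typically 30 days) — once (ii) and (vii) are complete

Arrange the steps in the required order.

(vi) has no prerequisites → (vi) first.
Next only (ii) has its prerequisites met → (ii).
(iv) needed (ii) and (vi), now all done → (iv).
(vii) needed (iv), now all done → (vii).
That leaves (ix) as the only ready step → (ix).
(i) needed (vi), (vii) and (ix), now all done → (i).
(viii) needed (i), (ii) and (ix), now all done → (viii).
(iii) needed (i) and (viii), now all done → (iii).
(v) needed (ii), (iii) and (vii), now all done → (v).

(vi), (ii), (iv), (vii), (ix), (i), (viii), (iii), (v)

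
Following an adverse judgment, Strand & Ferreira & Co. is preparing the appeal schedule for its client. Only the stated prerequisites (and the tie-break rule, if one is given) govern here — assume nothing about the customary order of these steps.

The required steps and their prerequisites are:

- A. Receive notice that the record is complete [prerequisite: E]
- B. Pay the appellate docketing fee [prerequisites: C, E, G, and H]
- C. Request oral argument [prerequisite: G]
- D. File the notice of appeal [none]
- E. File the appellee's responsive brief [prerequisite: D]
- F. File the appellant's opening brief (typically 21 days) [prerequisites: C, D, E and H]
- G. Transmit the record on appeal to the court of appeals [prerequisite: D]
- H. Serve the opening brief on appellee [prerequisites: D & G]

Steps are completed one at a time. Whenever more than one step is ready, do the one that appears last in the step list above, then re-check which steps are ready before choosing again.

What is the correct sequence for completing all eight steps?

Only D has no prerequisites, so it is first.
Ready: G and E. G is listed later → G.
H and C now also ready, so the ready set is {H, E, C}; H is listed later → H.
Now E and C have their prerequisites met. E is listed later, so E next.
Now C and A have their prerequisites met. C is listed later, so C next.
F and B now also ready, so the ready set is {F, B, A}; F is listed later → F.
Now B and A have their prerequisites met. B is listed later, so B next.
That leaves A as the only ready step → A.

D → G → H → E → C → F → B → A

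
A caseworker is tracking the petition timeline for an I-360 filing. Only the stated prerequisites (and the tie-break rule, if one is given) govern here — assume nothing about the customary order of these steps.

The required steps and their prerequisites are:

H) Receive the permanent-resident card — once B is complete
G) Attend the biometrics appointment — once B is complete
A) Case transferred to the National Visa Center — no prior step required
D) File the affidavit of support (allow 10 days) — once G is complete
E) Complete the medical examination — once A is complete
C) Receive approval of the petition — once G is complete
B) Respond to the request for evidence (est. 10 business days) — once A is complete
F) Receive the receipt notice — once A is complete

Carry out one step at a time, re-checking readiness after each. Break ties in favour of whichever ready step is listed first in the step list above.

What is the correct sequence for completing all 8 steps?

A, E, B, H, G, D, C, F

A has no prerequisites → A first.
E, B and F are all available; E is listed earlier → E.
Now B and F have their prerequisites met. B is listed earlier, so B next.
H and G now also ready, so the ready set is {H, G, F}; H is listed earlier → H.
G and F are both available; G is listed earlier → G.
Now D, C and F have their prerequisites met. D is listed earlier, so D next.
C and F are both available; C is listed earlier → C.
Next only F has its prerequisites met → F.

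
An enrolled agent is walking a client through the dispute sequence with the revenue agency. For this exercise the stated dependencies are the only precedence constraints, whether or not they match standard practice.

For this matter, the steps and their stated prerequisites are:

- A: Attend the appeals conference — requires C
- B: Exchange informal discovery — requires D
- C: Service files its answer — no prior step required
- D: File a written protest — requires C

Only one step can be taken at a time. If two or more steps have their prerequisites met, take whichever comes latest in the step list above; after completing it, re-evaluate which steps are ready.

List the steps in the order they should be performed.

C D B A

C is the only step with nothing outstanding, so it goes first.
Ready: D and A. D is listed later → D.
B now also ready, so the ready set is {B, A}; B is listed later → B.
A needed C, now all done → A.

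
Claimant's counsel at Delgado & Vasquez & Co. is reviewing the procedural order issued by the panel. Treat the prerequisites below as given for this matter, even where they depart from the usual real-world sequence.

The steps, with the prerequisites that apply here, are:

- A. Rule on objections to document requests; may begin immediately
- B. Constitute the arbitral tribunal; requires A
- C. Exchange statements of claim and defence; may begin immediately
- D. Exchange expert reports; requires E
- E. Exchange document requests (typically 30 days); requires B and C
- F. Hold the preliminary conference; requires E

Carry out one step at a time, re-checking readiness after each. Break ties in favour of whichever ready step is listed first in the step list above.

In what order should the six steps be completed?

A, B, C, E, D, F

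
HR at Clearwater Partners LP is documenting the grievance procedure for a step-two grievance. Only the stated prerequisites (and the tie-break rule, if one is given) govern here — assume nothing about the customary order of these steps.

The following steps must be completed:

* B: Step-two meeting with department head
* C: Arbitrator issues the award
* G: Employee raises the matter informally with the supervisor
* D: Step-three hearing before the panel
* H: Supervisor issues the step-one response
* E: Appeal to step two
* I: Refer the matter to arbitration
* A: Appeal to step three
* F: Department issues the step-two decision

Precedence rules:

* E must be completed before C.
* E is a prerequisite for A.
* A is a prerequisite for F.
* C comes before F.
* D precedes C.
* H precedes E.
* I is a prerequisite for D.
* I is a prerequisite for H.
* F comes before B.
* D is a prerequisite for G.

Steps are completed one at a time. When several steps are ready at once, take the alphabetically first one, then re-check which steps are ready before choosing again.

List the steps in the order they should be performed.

I, D, G, H, E, A, C, F, B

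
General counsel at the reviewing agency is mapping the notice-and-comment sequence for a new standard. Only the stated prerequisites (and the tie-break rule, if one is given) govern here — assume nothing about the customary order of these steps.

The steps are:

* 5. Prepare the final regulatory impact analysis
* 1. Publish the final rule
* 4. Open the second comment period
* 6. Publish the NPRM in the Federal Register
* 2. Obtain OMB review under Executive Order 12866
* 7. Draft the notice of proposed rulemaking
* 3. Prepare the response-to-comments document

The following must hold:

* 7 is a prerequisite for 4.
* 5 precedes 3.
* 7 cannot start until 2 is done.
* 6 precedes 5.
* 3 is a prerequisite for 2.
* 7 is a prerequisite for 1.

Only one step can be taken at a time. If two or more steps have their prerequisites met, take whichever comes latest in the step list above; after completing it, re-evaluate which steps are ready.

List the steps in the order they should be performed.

Only 6 has no prerequisites, so it is first.
Next only 5 has its prerequisites met → 5.
Next only 3 has its prerequisites met → 3.
2 needed 3, now all done → 2.
7 is the only step now ready → 7.
Ready: 4 and 1. 4 is listed later → 4.
1 is the only step now ready → 1.

6, 5, 3, 2, 7, 4, 1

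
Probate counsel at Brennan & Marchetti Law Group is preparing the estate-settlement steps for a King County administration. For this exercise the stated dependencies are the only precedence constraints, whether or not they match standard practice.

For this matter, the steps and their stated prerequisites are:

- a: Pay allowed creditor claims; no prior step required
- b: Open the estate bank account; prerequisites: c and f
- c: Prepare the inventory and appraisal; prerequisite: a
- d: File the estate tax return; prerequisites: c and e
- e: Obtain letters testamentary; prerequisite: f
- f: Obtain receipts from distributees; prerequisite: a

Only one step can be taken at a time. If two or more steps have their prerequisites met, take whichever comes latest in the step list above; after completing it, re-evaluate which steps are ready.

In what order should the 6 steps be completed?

a f e c d b

a is the only step with nothing outstanding, so it goes first.
Now f and c have their prerequisites met. f is listed later, so f next.
e and c are both available; e is listed later → e.
c is the only step now ready → c.
d and b are both available; d is listed later → d.
b needed f and c, now all done → b.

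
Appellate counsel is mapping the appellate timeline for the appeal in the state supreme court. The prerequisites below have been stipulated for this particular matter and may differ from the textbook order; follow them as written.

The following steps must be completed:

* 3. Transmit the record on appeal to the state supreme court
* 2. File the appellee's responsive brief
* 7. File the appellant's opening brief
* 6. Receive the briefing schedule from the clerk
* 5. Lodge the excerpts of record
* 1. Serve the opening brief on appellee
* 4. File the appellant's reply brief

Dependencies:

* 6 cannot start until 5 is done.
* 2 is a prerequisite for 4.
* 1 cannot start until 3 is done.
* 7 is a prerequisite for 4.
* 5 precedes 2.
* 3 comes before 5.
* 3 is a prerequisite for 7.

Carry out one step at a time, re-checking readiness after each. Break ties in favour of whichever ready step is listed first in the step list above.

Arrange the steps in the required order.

3 → 7 → 5 → 2 → 6 → 1 → 4

3 has no prerequisites → 3 first.
7, 5 and 1 are all available; 7 is listed earlier → 7.
5 and 1 are both available; 5 is listed earlier → 5.
Ready: 2, 6 and 1. 2 is listed earlier → 2.
4 now also ready, so the ready set is {6, 1, 4}; 6 is listed earlier → 6.
Now 1 and 4 have their prerequisites met. 1 is listed earlier, so 1 next.
4 needed 2 and 7, now all done → 4.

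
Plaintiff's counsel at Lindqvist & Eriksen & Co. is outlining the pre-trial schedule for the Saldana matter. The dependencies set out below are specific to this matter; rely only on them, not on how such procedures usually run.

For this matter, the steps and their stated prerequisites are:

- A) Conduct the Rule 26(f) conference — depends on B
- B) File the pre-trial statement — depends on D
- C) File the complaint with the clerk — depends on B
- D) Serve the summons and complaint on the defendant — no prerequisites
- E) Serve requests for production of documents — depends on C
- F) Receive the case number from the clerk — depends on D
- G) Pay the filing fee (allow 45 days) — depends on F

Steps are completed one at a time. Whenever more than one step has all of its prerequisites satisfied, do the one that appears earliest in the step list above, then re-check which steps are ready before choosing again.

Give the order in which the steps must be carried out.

D is the only step with nothing outstanding, so it goes first.
Ready: B and F. B is listed earlier → B.
Ready: A, C and F. A is listed earlier → A.
C and F are both available; C is listed earlier → C.
E now also ready, so the ready set is {E, F}; E is listed earlier → E.
F needed D, now all done → F.
Next only G has its prerequisites met → G.

D, B, A, C, E, F, G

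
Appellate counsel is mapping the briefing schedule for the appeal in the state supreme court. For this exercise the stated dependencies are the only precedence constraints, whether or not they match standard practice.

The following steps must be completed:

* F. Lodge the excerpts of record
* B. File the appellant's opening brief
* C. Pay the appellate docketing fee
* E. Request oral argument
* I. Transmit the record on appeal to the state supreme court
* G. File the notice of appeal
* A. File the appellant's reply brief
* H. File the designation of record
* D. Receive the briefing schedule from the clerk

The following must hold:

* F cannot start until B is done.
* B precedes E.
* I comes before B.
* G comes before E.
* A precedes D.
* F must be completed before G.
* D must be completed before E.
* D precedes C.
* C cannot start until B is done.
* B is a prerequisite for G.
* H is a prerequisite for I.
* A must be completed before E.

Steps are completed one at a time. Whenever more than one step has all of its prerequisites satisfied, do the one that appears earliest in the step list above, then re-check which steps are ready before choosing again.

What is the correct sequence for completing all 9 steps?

A and H have no prerequisites; A is listed earlier, so A is first.
H and D are both available; H is listed earlier → H.
I and D are both available; I is listed earlier → I.
B now also ready, so the ready set is {B, D}; B is listed earlier → B.
F now also ready, so the ready set is {F, D}; F is listed earlier → F.
Ready: G and D. G is listed earlier → G.
D is the only step now ready → D.
C and E are both available; C is listed earlier → C.
That leaves E as the only ready step → E.

A, H, I, B, F, G, D, C, E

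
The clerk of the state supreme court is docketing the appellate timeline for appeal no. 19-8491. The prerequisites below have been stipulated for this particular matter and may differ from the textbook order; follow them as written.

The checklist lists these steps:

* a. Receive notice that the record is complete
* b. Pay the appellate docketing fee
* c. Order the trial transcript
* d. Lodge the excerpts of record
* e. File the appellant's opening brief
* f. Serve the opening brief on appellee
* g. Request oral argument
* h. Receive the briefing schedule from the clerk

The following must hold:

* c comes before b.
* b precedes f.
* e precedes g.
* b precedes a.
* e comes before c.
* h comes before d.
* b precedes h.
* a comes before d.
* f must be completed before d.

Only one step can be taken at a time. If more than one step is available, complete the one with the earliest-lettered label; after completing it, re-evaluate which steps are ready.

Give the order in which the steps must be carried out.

Only e has no prerequisites, so it is first.
Now c and g have their prerequisites met. c has the earlier label, so c next.
b and g are both available; b has the earlier label → b.
a, f and h now also ready, so the ready set is {a, f, g, h}; a has the earlier label → a.
f, g and h are all available; f has the earlier label → f.
Now g and h have their prerequisites met. g has the earlier label, so g next.
h needed b, now all done → h.
d is the only step now ready → d.

e, c, b, a, f, g, h, d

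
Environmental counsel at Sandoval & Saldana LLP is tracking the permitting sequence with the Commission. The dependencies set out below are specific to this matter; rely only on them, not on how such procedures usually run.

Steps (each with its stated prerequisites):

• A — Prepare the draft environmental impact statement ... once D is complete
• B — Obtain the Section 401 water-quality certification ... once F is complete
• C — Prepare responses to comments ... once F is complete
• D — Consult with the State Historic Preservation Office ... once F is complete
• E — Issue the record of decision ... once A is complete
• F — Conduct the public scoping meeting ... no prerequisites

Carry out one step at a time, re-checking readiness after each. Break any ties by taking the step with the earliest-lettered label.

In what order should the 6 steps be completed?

F, B, C, D, A, E

Only F has no prerequisites, so it is first.
Now B, C and D have their prerequisites met. B has the earlier label, so B next.
C and D are both available; C has the earlier label → C.
That leaves D as the only ready step → D.
A is the only step now ready → A.
E is the only step now ready → E.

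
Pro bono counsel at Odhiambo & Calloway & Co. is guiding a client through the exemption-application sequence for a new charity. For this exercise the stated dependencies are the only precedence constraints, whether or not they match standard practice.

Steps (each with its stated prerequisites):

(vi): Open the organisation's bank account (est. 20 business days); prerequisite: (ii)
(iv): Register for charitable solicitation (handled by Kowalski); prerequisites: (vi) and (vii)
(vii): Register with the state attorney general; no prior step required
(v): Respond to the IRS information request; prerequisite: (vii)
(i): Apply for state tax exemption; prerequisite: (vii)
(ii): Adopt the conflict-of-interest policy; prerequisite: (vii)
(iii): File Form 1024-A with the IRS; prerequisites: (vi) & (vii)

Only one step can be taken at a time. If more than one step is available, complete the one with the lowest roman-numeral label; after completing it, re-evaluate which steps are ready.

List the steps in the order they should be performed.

(vii) is the only step with nothing outstanding, so it goes first.
Ready: (i), (ii) and (v). (i) has the earlier label → (i).
Ready: (ii) and (v). (ii) has the earlier label → (ii).
(v) and (vi) are both available; (v) has the earlier label → (v).
(vi) needed (ii), now all done → (vi).
Now (iii) and (iv) have their prerequisites met. (iii) has the earlier label, so (iii) next.
(iv) is the only step now ready → (iv).

(vii) → (i) → (ii) → (v) → (vi) → (iii) → (iv)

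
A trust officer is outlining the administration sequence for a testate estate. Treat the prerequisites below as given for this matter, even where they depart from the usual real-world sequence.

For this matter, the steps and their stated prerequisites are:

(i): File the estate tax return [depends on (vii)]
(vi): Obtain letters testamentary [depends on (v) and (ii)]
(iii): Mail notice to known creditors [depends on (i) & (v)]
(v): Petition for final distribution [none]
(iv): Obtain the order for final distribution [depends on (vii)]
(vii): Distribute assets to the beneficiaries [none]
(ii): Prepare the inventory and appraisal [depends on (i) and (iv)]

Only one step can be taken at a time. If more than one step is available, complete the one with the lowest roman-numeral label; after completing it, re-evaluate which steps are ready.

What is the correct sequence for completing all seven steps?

Nothing is required for (v) and (vii). (v) has the earlier label → (v) first.
That leaves (vii) as the only ready step → (vii).
(i) and (iv) are both available; (i) has the earlier label → (i).
Now (iii) and (iv) have their prerequisites met. (iii) has the earlier label, so (iii) next.
Next only (iv) has its prerequisites met → (iv).
(ii) needed (i) and (iv), now all done → (ii).
(vi) needed (ii) and (v), now all done → (vi).

(v) → (vii) → (i) → (iii) → (iv) → (ii) → (vi)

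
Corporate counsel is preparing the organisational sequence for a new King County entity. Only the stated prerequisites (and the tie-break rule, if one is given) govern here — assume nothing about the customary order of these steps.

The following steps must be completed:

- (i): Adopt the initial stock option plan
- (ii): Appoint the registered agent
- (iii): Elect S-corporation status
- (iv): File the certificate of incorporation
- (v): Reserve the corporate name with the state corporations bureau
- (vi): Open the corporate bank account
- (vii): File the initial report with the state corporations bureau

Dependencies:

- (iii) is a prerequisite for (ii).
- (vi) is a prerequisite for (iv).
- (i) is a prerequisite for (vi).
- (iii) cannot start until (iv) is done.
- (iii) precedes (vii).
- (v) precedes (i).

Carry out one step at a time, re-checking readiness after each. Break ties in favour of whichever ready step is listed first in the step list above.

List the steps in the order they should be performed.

(v) has no prerequisites → (v) first.
Next only (i) has its prerequisites met → (i).
That leaves (vi) as the only ready step → (vi).
(iv) is the only step now ready → (iv).
(iii) needed (iv), now all done → (iii).
(ii) and (vii) are both available; (ii) is listed earlier → (ii).
(vii) is the only step now ready → (vii).

(v), (i), (vi), (iv), (iii), (ii), (vii)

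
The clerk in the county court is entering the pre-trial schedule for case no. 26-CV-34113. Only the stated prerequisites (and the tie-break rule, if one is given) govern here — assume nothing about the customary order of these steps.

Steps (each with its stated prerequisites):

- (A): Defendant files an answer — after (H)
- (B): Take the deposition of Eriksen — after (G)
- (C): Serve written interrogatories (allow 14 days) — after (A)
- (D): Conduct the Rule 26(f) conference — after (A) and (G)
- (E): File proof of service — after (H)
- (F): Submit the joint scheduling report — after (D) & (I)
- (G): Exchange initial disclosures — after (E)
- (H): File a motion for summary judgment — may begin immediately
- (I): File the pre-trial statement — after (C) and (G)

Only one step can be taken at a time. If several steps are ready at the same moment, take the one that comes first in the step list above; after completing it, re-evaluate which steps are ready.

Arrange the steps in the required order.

(H) → (A) → (C) → (E) → (G) → (B) → (D) → (I) → (F)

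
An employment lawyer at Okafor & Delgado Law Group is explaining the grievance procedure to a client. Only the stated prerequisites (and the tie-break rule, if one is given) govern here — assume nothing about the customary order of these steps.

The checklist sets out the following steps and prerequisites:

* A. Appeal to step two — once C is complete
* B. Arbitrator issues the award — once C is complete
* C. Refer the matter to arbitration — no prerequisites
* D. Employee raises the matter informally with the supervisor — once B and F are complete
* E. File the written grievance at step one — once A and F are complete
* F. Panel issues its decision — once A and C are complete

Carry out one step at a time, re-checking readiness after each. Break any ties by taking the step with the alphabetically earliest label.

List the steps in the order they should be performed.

C has no prerequisites → C first.
A and B are both available; A has the earlier label → A.
B and F are both available; B has the earlier label → B.
F needed A and C, now all done → F.
Ready: D and E. D has the earlier label → D.
Next only E has its prerequisites met → E.

C → A → B → F → D → E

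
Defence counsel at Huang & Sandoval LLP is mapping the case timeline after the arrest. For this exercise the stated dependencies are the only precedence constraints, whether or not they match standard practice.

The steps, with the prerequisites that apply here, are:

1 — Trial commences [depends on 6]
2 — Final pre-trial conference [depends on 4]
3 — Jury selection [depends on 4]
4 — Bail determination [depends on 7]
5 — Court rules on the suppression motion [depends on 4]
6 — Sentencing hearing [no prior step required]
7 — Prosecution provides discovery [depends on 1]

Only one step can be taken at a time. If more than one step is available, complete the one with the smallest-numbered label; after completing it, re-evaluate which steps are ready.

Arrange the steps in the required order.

Only 6 has no prerequisites, so it is first.
1 needed 6, now all done → 1.
7 is the only step now ready → 7.
4 needed 7, now all done → 4.
2, 3 and 5 are all available; 2 has the earlier label → 2.
Now 3 and 5 have their prerequisites met. 3 has the earlier label, so 3 next.
5 needed 4, now all done → 5.

6 → 1 → 7 → 4 → 2 → 3 → 5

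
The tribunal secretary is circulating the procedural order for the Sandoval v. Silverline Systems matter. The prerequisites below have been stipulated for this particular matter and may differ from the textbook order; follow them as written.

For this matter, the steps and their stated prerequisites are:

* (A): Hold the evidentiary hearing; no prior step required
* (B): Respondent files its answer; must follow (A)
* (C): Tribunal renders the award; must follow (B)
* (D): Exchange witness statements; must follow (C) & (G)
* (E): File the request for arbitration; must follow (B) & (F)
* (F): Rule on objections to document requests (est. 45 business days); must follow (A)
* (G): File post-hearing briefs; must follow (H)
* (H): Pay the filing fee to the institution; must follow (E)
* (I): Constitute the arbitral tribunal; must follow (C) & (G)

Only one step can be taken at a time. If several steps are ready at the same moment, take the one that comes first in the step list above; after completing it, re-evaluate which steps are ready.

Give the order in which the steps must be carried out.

(A), (B), (C), (F), (E), (H), (G), (D), (I)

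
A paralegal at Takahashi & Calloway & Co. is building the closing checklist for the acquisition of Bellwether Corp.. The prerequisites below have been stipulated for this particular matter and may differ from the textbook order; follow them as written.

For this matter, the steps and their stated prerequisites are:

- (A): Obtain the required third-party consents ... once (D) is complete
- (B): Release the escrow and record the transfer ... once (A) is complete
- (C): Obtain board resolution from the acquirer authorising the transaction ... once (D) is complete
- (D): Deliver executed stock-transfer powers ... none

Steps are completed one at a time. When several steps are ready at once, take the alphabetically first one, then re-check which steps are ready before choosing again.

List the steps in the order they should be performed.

(D) → (A) → (B) → (C)

(D) has no prerequisites → (D) first.
Ready: (A) and (C). (A) has the earlier label → (A).
Ready: (B) and (C). (B) has the earlier label → (B).
(C) is the only step now ready → (C).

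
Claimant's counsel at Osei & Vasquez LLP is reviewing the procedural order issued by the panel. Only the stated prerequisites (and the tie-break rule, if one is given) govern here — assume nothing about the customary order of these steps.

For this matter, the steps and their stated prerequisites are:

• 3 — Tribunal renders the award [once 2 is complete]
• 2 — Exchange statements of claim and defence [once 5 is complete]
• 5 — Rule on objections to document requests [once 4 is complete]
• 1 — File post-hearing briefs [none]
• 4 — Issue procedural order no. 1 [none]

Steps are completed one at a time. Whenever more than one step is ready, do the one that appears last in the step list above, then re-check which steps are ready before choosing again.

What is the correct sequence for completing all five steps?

4 and 1 have no prerequisites; 4 is listed later, so 4 is first.
5 now also ready, so the ready set is {1, 5}; 1 is listed later → 1.
5 needed 4, now all done → 5.
That leaves 2 as the only ready step → 2.
3 is the only step now ready → 3.

4 1 5 2 3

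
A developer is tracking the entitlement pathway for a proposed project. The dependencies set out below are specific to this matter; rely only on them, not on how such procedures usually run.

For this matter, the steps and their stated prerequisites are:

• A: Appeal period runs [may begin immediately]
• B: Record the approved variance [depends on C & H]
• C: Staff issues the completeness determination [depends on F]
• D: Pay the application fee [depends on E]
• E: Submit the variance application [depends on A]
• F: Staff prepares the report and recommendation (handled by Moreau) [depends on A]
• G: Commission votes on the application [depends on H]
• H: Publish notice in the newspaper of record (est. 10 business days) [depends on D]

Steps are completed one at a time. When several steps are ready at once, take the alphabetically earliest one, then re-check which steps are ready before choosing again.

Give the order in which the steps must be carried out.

A → E → D → F → C → H → B → G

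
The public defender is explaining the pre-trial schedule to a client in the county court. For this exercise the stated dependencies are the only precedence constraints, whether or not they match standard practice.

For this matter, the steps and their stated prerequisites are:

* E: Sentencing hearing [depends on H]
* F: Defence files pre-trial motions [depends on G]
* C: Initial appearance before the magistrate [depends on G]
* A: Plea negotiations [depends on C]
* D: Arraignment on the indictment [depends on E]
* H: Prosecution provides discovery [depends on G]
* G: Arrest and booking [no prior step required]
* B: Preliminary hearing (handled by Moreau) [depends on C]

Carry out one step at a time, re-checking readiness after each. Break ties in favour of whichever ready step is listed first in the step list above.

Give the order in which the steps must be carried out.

G F C A H E D B

G has no prerequisites → G first.
Ready: F, C and H. F is listed earlier → F.
Now C and H have their prerequisites met. C is listed earlier, so C next.
A, H and B are all available; A is listed earlier → A.
Ready: H and B. H is listed earlier → H.
E now also ready, so the ready set is {E, B}; E is listed earlier → E.
D and B are both available; D is listed earlier → D.
B needed C, now all done → B.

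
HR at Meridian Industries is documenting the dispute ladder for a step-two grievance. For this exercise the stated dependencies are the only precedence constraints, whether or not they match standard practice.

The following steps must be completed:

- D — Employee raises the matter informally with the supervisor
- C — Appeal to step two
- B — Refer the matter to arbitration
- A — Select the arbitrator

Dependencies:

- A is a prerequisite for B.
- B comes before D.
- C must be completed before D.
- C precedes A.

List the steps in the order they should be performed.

C A B D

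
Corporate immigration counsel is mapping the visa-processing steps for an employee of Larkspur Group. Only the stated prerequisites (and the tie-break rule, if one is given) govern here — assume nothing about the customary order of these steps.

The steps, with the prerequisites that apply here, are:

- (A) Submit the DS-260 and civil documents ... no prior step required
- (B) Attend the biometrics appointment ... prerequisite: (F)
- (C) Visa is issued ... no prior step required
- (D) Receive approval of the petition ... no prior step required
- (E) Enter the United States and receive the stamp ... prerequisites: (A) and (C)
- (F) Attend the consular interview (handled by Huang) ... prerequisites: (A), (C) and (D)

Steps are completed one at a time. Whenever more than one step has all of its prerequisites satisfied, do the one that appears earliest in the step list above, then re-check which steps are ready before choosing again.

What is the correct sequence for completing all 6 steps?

Nothing is required for (A), (C) and (D). (A) is listed earlier → (A) first.
(C) and (D) are both available; (C) is listed earlier → (C).
Now (D) and (E) have their prerequisites met. (D) is listed earlier, so (D) next.
(E) and (F) are both available; (E) is listed earlier → (E).
That leaves (F) as the only ready step → (F).
(B) needed (F), now all done → (B).

(A) → (C) → (D) → (E) → (F) → (B)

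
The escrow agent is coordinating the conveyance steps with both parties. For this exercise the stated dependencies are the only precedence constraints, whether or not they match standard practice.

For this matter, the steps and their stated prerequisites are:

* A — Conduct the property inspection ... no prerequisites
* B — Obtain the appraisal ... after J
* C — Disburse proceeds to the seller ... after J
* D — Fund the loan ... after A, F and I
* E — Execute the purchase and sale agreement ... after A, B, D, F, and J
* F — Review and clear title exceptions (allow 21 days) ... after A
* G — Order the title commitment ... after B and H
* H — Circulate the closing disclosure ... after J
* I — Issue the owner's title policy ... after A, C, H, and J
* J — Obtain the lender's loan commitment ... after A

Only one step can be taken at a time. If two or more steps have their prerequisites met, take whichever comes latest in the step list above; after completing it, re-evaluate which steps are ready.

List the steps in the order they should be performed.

A → J → H → F → C → I → D → B → G → E

A has no prerequisites → A first.
Now J and F have their prerequisites met. J is listed later, so J next.
H, F, C and B are all available; H is listed later → H.
Now F, C and B have their prerequisites met. F is listed later, so F next.
Now C and B have their prerequisites met. C is listed later, so C next.
Ready: I and B. I is listed later → I.
Ready: D and B. D is listed later → D.
That leaves B as the only ready step → B.
Ready: G and E. G is listed later → G.
Next only E has its prerequisites met → E.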